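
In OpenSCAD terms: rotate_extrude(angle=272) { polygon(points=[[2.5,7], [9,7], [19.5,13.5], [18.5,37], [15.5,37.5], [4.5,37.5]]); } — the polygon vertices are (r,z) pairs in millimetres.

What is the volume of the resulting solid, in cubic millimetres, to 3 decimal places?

Profile (r,z), 6 vertices: (2.5,7) (9,7) (19.5,13.5) (18.5,37) (15.5,37.5) (4.5,37.5)
edge 0: (2.5,7)→(9,7)  cross = 2.5·7 − 9·7 = -45.5000; (r_i+r_j)·cross = 11.5·-45.5000 = -523.2500
edge 1: (9,7)→(19.5,13.5)  cross = 9·13.5 − 19.5·7 = -15.0000; (r_i+r_j)·cross = 28.5·-15.0000 = -427.5000
edge 2: (19.5,13.5)→(18.5,37)  cross = 19.5·37 − 18.5·13.5 = 471.7500; (r_i+r_j)·cross = 38·471.7500 = 17926.5000
edge 3: (18.5,37)→(15.5,37.5)  cross = 18.5·37.5 − 15.5·37 = 120.2500; (r_i+r_j)·cross = 34·120.2500 = 4088.5000
edge 4: (15.5,37.5)→(4.5,37.5)  cross = 15.5·37.5 − 4.5·37.5 = 412.5000; (r_i+r_j)·cross = 20·412.5000 = 8250.0000
edge 5: (4.5,37.5)→(2.5,7)  cross = 4.5·7 − 2.5·37.5 = -62.2500; (r_i+r_j)·cross = 7·-62.2500 = -435.7500
Σcross = 881.7500 → A = |Σcross|/2 = 440.8750 mm²
Σ(r_i+r_j)·cross = 28878.5000 → first moment M = |Σ|/6 = 4813.0833
R_c = M/A = 4813.0833/440.8750 = 10.9171 mm
θ = 272° = 4.747296 rad
V = θ·R_c·A = 4.747296·10.9171·440.8750 = 22849.129 mm³

Volume = 22849.129 mm³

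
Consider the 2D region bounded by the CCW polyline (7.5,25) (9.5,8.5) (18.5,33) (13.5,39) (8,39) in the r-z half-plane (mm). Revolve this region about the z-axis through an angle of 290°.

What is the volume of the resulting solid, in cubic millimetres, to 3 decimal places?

Volume = 11330.278 mm³

Profile (r,z), 5 vertices: (7.5,25) (9.5,8.5) (18.5,33) (13.5,39) (8,39)
edge 0: (7.5,25)→(9.5,8.5)  cross = 7.5·8.5 − 9.5·25 = -173.7500; (r_i+r_j)·cross = 17·-173.7500 = -2953.7500
edge 1: (9.5,8.5)→(18.5,33)  cross = 9.5·33 − 18.5·8.5 = 156.2500; (r_i+r_j)·cross = 28·156.2500 = 4375.0000
edge 2: (18.5,33)→(13.5,39)  cross = 18.5·39 − 13.5·33 = 276.0000; (r_i+r_j)·cross = 32·276.0000 = 8832.0000
edge 3: (13.5,39)→(8,39)  cross = 13.5·39 − 8·39 = 214.5000; (r_i+r_j)·cross = 21.5·214.5000 = 4611.7500
edge 4: (8,39)→(7.5,25)  cross = 8·25 − 7.5·39 = -92.5000; (r_i+r_j)·cross = 15.5·-92.5000 = -1433.7500
Σcross = 380.5000 → A = |Σcross|/2 = 190.2500 mm²
Σ(r_i+r_j)·cross = 13431.2500 → first moment M = |Σ|/6 = 2238.5417
R_c = M/A = 2238.5417/190.2500 = 11.7663 mm
θ = 290° = 5.061455 rad
V = θ·R_c·A = 5.061455·11.7663·190.2500 = 11330.278 mm³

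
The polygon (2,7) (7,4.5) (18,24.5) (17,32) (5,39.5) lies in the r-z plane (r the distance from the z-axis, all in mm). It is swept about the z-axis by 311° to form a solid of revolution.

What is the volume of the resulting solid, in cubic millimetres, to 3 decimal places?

Profile (r,z), 5 vertices: (2,7) (7,4.5) (18,24.5) (17,32) (5,39.5)
edge 0: (2,7)→(7,4.5)  cross = 2·4.5 − 7·7 = -40.0000; (r_i+r_j)·cross = 9·-40.0000 = -360.0000
edge 1: (7,4.5)→(18,24.5)  cross = 7·24.5 − 18·4.5 = 90.5000; (r_i+r_j)·cross = 25·90.5000 = 2262.5000
edge 2: (18,24.5)→(17,32)  cross = 18·32 − 17·24.5 = 159.5000; (r_i+r_j)·cross = 35·159.5000 = 5582.5000
edge 3: (17,32)→(5,39.5)  cross = 17·39.5 − 5·32 = 511.5000; (r_i+r_j)·cross = 22·511.5000 = 11253.0000
edge 4: (5,39.5)→(2,7)  cross = 5·7 − 2·39.5 = -44.0000; (r_i+r_j)·cross = 7·-44.0000 = -308.0000
Σcross = 677.5000 → A = |Σcross|/2 = 338.7500 mm²
Σ(r_i+r_j)·cross = 18430.0000 → first moment M = |Σ|/6 = 3071.6667
R_c = M/A = 3071.6667/338.7500 = 9.0677 mm
θ = 311° = 5.427974 rad
V = θ·R_c·A = 5.427974·9.0677·338.7500 = 16672.927 mm³

Volume = 16672.927 mm³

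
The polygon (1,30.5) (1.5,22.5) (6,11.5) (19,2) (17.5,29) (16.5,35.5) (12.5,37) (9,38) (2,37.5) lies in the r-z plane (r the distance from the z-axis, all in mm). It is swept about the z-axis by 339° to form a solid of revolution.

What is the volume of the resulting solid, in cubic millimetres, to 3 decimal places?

Profile (r,z), 9 vertices: (1,30.5) (1.5,22.5) (6,11.5) (19,2) (17.5,29) (16.5,35.5) (12.5,37) (9,38) (2,37.5)
edge 0: (1,30.5)→(1.5,22.5)  cross = 1·22.5 − 1.5·30.5 = -23.2500; (r_i+r_j)·cross = 2.5·-23.2500 = -58.1250
edge 1: (1.5,22.5)→(6,11.5)  cross = 1.5·11.5 − 6·22.5 = -117.7500; (r_i+r_j)·cross = 7.5·-117.7500 = -883.1250
edge 2: (6,11.5)→(19,2)  cross = 6·2 − 19·11.5 = -206.5000; (r_i+r_j)·cross = 25·-206.5000 = -5162.5000
edge 3: (19,2)→(17.5,29)  cross = 19·29 − 17.5·2 = 516.0000; (r_i+r_j)·cross = 36.5·516.0000 = 18834.0000
edge 4: (17.5,29)→(16.5,35.5)  cross = 17.5·35.5 − 16.5·29 = 142.7500; (r_i+r_j)·cross = 34·142.7500 = 4853.5000
edge 5: (16.5,35.5)→(12.5,37)  cross = 16.5·37 − 12.5·35.5 = 166.7500; (r_i+r_j)·cross = 29·166.7500 = 4835.7500
edge 6: (12.5,37)→(9,38)  cross = 12.5·38 − 9·37 = 142.0000; (r_i+r_j)·cross = 21.5·142.0000 = 3053.0000
edge 7: (9,38)→(2,37.5)  cross = 9·37.5 − 2·38 = 261.5000; (r_i+r_j)·cross = 11·261.5000 = 2876.5000
edge 8: (2,37.5)→(1,30.5)  cross = 2·30.5 − 1·37.5 = 23.5000; (r_i+r_j)·cross = 3·23.5000 = 70.5000
Σcross = 905.0000 → A = |Σcross|/2 = 452.5000 mm²
Σ(r_i+r_j)·cross = 28419.5000 → first moment M = |Σ|/6 = 4736.5833
R_c = M/A = 4736.5833/452.5000 = 10.4676 mm
θ = 339° = 5.916666 rad
V = θ·R_c·A = 5.916666·10.4676·452.5000 = 28024.782 mm³

Volume = 28024.782 mm³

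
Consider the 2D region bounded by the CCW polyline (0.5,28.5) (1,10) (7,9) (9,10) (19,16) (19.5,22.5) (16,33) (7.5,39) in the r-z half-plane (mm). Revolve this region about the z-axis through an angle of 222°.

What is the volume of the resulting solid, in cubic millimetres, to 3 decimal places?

Volume = 14804.642 mm³

Profile (r,z), 8 vertices: (0.5,28.5) (1,10) (7,9) (9,10) (19,16) (19.5,22.5) (16,33) (7.5,39)
edge 0: (0.5,28.5)→(1,10)  cross = 0.5·10 − 1·28.5 = -23.5000; (r_i+r_j)·cross = 1.5·-23.5000 = -35.2500
edge 1: (1,10)→(7,9)  cross = 1·9 − 7·10 = -61.0000; (r_i+r_j)·cross = 8·-61.0000 = -488.0000
edge 2: (7,9)→(9,10)  cross = 7·10 − 9·9 = -11.0000; (r_i+r_j)·cross = 16·-11.0000 = -176.0000
edge 3: (9,10)→(19,16)  cross = 9·16 − 19·10 = -46.0000; (r_i+r_j)·cross = 28·-46.0000 = -1288.0000
edge 4: (19,16)→(19.5,22.5)  cross = 19·22.5 − 19.5·16 = 115.5000; (r_i+r_j)·cross = 38.5·115.5000 = 4446.7500
edge 5: (19.5,22.5)→(16,33)  cross = 19.5·33 − 16·22.5 = 283.5000; (r_i+r_j)·cross = 35.5·283.5000 = 10064.2500
edge 6: (16,33)→(7.5,39)  cross = 16·39 − 7.5·33 = 376.5000; (r_i+r_j)·cross = 23.5·376.5000 = 8847.7500
edge 7: (7.5,39)→(0.5,28.5)  cross = 7.5·28.5 − 0.5·39 = 194.2500; (r_i+r_j)·cross = 8·194.2500 = 1554.0000
Σcross = 828.2500 → A = |Σcross|/2 = 414.1250 mm²
Σ(r_i+r_j)·cross = 22925.5000 → first moment M = |Σ|/6 = 3820.9167
R_c = M/A = 3820.9167/414.1250 = 9.2265 mm
θ = 222° = 3.874631 rad
V = θ·R_c·A = 3.874631·9.2265·414.1250 = 14804.642 mm³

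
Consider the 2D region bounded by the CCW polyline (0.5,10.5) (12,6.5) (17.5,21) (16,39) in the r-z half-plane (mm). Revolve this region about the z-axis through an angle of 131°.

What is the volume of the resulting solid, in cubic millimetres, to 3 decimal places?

Volume = 6326.417 mm³

Profile (r,z), 4 vertices: (0.5,10.5) (12,6.5) (17.5,21) (16,39)
edge 0: (0.5,10.5)→(12,6.5)  cross = 0.5·6.5 − 12·10.5 = -122.7500; (r_i+r_j)·cross = 12.5·-122.7500 = -1534.3750
edge 1: (12,6.5)→(17.5,21)  cross = 12·21 − 17.5·6.5 = 138.2500; (r_i+r_j)·cross = 29.5·138.2500 = 4078.3750
edge 2: (17.5,21)→(16,39)  cross = 17.5·39 − 16·21 = 346.5000; (r_i+r_j)·cross = 33.5·346.5000 = 11607.7500
edge 3: (16,39)→(0.5,10.5)  cross = 16·10.5 − 0.5·39 = 148.5000; (r_i+r_j)·cross = 16.5·148.5000 = 2450.2500
Σcross = 510.5000 → A = |Σcross|/2 = 255.2500 mm²
Σ(r_i+r_j)·cross = 16602.0000 → first moment M = |Σ|/6 = 2767.0000
R_c = M/A = 2767.0000/255.2500 = 10.8404 mm
θ = 131° = 2.286381 rad
V = θ·R_c·A = 2.286381·10.8404·255.2500 = 6326.417 mm³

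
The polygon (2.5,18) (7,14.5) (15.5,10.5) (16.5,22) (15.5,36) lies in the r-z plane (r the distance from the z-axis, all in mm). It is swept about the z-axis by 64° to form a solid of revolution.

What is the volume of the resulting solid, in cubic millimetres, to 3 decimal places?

Volume = 2347.631 mm³

Profile (r,z), 5 vertices: (2.5,18) (7,14.5) (15.5,10.5) (16.5,22) (15.5,36)
edge 0: (2.5,18)→(7,14.5)  cross = 2.5·14.5 − 7·18 = -89.7500; (r_i+r_j)·cross = 9.5·-89.7500 = -852.6250
edge 1: (7,14.5)→(15.5,10.5)  cross = 7·10.5 − 15.5·14.5 = -151.2500; (r_i+r_j)·cross = 22.5·-151.2500 = -3403.1250
edge 2: (15.5,10.5)→(16.5,22)  cross = 15.5·22 − 16.5·10.5 = 167.7500; (r_i+r_j)·cross = 32·167.7500 = 5368.0000
edge 3: (16.5,22)→(15.5,36)  cross = 16.5·36 − 15.5·22 = 253.0000; (r_i+r_j)·cross = 32·253.0000 = 8096.0000
edge 4: (15.5,36)→(2.5,18)  cross = 15.5·18 − 2.5·36 = 189.0000; (r_i+r_j)·cross = 18·189.0000 = 3402.0000
Σcross = 368.7500 → A = |Σcross|/2 = 184.3750 mm²
Σ(r_i+r_j)·cross = 12610.2500 → first moment M = |Σ|/6 = 2101.7083
R_c = M/A = 2101.7083/184.3750 = 11.3991 mm
θ = 64° = 1.117011 rad
V = θ·R_c·A = 1.117011·11.3991·184.3750 = 2347.631 mm³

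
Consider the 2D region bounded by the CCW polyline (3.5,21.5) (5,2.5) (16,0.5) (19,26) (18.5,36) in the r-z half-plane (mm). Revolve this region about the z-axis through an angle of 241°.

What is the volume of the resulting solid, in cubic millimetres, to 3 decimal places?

Profile (r,z), 5 vertices: (3.5,21.5) (5,2.5) (16,0.5) (19,26) (18.5,36)
edge 0: (3.5,21.5)→(5,2.5)  cross = 3.5·2.5 − 5·21.5 = -98.7500; (r_i+r_j)·cross = 8.5·-98.7500 = -839.3750
edge 1: (5,2.5)→(16,0.5)  cross = 5·0.5 − 16·2.5 = -37.5000; (r_i+r_j)·cross = 21·-37.5000 = -787.5000
edge 2: (16,0.5)→(19,26)  cross = 16·26 − 19·0.5 = 406.5000; (r_i+r_j)·cross = 35·406.5000 = 14227.5000
edge 3: (19,26)→(18.5,36)  cross = 19·36 − 18.5·26 = 203.0000; (r_i+r_j)·cross = 37.5·203.0000 = 7612.5000
edge 4: (18.5,36)→(3.5,21.5)  cross = 18.5·21.5 − 3.5·36 = 271.7500; (r_i+r_j)·cross = 22·271.7500 = 5978.5000
Σcross = 745.0000 → A = |Σcross|/2 = 372.5000 mm²
Σ(r_i+r_j)·cross = 26191.6250 → first moment M = |Σ|/6 = 4365.2708
R_c = M/A = 4365.2708/372.5000 = 11.7188 mm
θ = 241° = 4.206243 rad
V = θ·R_c·A = 4.206243·11.7188·372.5000 = 18361.392 mm³

Volume = 18361.392 mm³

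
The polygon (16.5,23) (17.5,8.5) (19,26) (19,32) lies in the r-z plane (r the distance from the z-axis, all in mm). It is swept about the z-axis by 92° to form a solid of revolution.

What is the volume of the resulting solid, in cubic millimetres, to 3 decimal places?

Volume = 775.488 mm³

Profile (r,z), 4 vertices: (16.5,23) (17.5,8.5) (19,26) (19,32)
edge 0: (16.5,23)→(17.5,8.5)  cross = 16.5·8.5 − 17.5·23 = -262.2500; (r_i+r_j)·cross = 34·-262.2500 = -8916.5000
edge 1: (17.5,8.5)→(19,26)  cross = 17.5·26 − 19·8.5 = 293.5000; (r_i+r_j)·cross = 36.5·293.5000 = 10712.7500
edge 2: (19,26)→(19,32)  cross = 19·32 − 19·26 = 114.0000; (r_i+r_j)·cross = 38·114.0000 = 4332.0000
edge 3: (19,32)→(16.5,23)  cross = 19·23 − 16.5·32 = -91.0000; (r_i+r_j)·cross = 35.5·-91.0000 = -3230.5000
Σcross = 54.2500 → A = |Σcross|/2 = 27.1250 mm²
Σ(r_i+r_j)·cross = 2897.7500 → first moment M = |Σ|/6 = 482.9583
R_c = M/A = 482.9583/27.1250 = 17.8049 mm
θ = 92° = 1.605703 rad
V = θ·R_c·A = 1.605703·17.8049·27.1250 = 775.488 mm³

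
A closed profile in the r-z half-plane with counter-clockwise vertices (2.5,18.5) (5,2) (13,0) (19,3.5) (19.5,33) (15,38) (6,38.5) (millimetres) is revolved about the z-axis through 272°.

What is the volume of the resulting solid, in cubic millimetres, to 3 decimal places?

Profile (r,z), 7 vertices: (2.5,18.5) (5,2) (13,0) (19,3.5) (19.5,33) (15,38) (6,38.5)
edge 0: (2.5,18.5)→(5,2)  cross = 2.5·2 − 5·18.5 = -87.5000; (r_i+r_j)·cross = 7.5·-87.5000 = -656.2500
edge 1: (5,2)→(13,0)  cross = 5·0 − 13·2 = -26.0000; (r_i+r_j)·cross = 18·-26.0000 = -468.0000
edge 2: (13,0)→(19,3.5)  cross = 13·3.5 − 19·0 = 45.5000; (r_i+r_j)·cross = 32·45.5000 = 1456.0000
edge 3: (19,3.5)→(19.5,33)  cross = 19·33 − 19.5·3.5 = 558.7500; (r_i+r_j)·cross = 38.5·558.7500 = 21511.8750
edge 4: (19.5,33)→(15,38)  cross = 19.5·38 − 15·33 = 246.0000; (r_i+r_j)·cross = 34.5·246.0000 = 8487.0000
edge 5: (15,38)→(6,38.5)  cross = 15·38.5 − 6·38 = 349.5000; (r_i+r_j)·cross = 21·349.5000 = 7339.5000
edge 6: (6,38.5)→(2.5,18.5)  cross = 6·18.5 − 2.5·38.5 = 14.7500; (r_i+r_j)·cross = 8.5·14.7500 = 125.3750
Σcross = 1101.0000 → A = |Σcross|/2 = 550.5000 mm²
Σ(r_i+r_j)·cross = 37795.5000 → first moment M = |Σ|/6 = 6299.2500
R_c = M/A = 6299.2500/550.5000 = 11.4428 mm
θ = 272° = 4.747296 rad
V = θ·R_c·A = 4.747296·11.4428·550.5000 = 29904.402 mm³

Volume = 29904.402 mm³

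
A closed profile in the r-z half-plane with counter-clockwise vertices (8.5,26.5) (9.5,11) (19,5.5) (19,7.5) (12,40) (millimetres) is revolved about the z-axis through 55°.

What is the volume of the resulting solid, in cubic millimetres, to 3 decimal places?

Profile (r,z), 5 vertices: (8.5,26.5) (9.5,11) (19,5.5) (19,7.5) (12,40)
edge 0: (8.5,26.5)→(9.5,11)  cross = 8.5·11 − 9.5·26.5 = -158.2500; (r_i+r_j)·cross = 18·-158.2500 = -2848.5000
edge 1: (9.5,11)→(19,5.5)  cross = 9.5·5.5 − 19·11 = -156.7500; (r_i+r_j)·cross = 28.5·-156.7500 = -4467.3750
edge 2: (19,5.5)→(19,7.5)  cross = 19·7.5 − 19·5.5 = 38.0000; (r_i+r_j)·cross = 38·38.0000 = 1444.0000
edge 3: (19,7.5)→(12,40)  cross = 19·40 − 12·7.5 = 670.0000; (r_i+r_j)·cross = 31·670.0000 = 20770.0000
edge 4: (12,40)→(8.5,26.5)  cross = 12·26.5 − 8.5·40 = -22.0000; (r_i+r_j)·cross = 20.5·-22.0000 = -451.0000
Σcross = 371.0000 → A = |Σcross|/2 = 185.5000 mm²
Σ(r_i+r_j)·cross = 14447.1250 → first moment M = |Σ|/6 = 2407.8542
R_c = M/A = 2407.8542/185.5000 = 12.9803 mm
θ = 55° = 0.959931 rad
V = θ·R_c·A = 0.959931·12.9803·185.5000 = 2311.374 mm³

Volume = 2311.374 mm³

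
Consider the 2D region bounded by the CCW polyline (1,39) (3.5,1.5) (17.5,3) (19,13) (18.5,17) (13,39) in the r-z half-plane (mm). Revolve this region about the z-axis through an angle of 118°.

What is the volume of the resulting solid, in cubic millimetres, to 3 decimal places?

Volume = 10536.515 mm³

Profile (r,z), 6 vertices: (1,39) (3.5,1.5) (17.5,3) (19,13) (18.5,17) (13,39)
edge 0: (1,39)→(3.5,1.5)  cross = 1·1.5 − 3.5·39 = -135.0000; (r_i+r_j)·cross = 4.5·-135.0000 = -607.5000
edge 1: (3.5,1.5)→(17.5,3)  cross = 3.5·3 − 17.5·1.5 = -15.7500; (r_i+r_j)·cross = 21·-15.7500 = -330.7500
edge 2: (17.5,3)→(19,13)  cross = 17.5·13 − 19·3 = 170.5000; (r_i+r_j)·cross = 36.5·170.5000 = 6223.2500
edge 3: (19,13)→(18.5,17)  cross = 19·17 − 18.5·13 = 82.5000; (r_i+r_j)·cross = 37.5·82.5000 = 3093.7500
edge 4: (18.5,17)→(13,39)  cross = 18.5·39 − 13·17 = 500.5000; (r_i+r_j)·cross = 31.5·500.5000 = 15765.7500
edge 5: (13,39)→(1,39)  cross = 13·39 − 1·39 = 468.0000; (r_i+r_j)·cross = 14·468.0000 = 6552.0000
Σcross = 1070.7500 → A = |Σcross|/2 = 535.3750 mm²
Σ(r_i+r_j)·cross = 30696.5000 → first moment M = |Σ|/6 = 5116.0833
R_c = M/A = 5116.0833/535.3750 = 9.5561 mm
θ = 118° = 2.059489 rad
V = θ·R_c·A = 2.059489·9.5561·535.3750 = 10536.515 mm³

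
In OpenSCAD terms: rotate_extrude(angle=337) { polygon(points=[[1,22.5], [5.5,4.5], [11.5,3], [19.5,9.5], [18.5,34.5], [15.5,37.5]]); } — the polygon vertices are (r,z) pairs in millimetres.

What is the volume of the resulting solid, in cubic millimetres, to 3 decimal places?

Profile (r,z), 6 vertices: (1,22.5) (5.5,4.5) (11.5,3) (19.5,9.5) (18.5,34.5) (15.5,37.5)
edge 0: (1,22.5)→(5.5,4.5)  cross = 1·4.5 − 5.5·22.5 = -119.2500; (r_i+r_j)·cross = 6.5·-119.2500 = -775.1250
edge 1: (5.5,4.5)→(11.5,3)  cross = 5.5·3 − 11.5·4.5 = -35.2500; (r_i+r_j)·cross = 17·-35.2500 = -599.2500
edge 2: (11.5,3)→(19.5,9.5)  cross = 11.5·9.5 − 19.5·3 = 50.7500; (r_i+r_j)·cross = 31·50.7500 = 1573.2500
edge 3: (19.5,9.5)→(18.5,34.5)  cross = 19.5·34.5 − 18.5·9.5 = 497.0000; (r_i+r_j)·cross = 38·497.0000 = 18886.0000
edge 4: (18.5,34.5)→(15.5,37.5)  cross = 18.5·37.5 − 15.5·34.5 = 159.0000; (r_i+r_j)·cross = 34·159.0000 = 5406.0000
edge 5: (15.5,37.5)→(1,22.5)  cross = 15.5·22.5 − 1·37.5 = 311.2500; (r_i+r_j)·cross = 16.5·311.2500 = 5135.6250
Σcross = 863.5000 → A = |Σcross|/2 = 431.7500 mm²
Σ(r_i+r_j)·cross = 29626.5000 → first moment M = |Σ|/6 = 4937.7500
R_c = M/A = 4937.7500/431.7500 = 11.4366 mm
θ = 337° = 5.881760 rad
V = θ·R_c·A = 5.881760·11.4366·431.7500 = 29042.658 mm³

Volume = 29042.658 mm³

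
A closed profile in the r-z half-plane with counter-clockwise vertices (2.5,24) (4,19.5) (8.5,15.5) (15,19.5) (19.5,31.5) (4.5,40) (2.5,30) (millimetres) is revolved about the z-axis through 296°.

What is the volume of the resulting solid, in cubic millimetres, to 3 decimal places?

Profile (r,z), 7 vertices: (2.5,24) (4,19.5) (8.5,15.5) (15,19.5) (19.5,31.5) (4.5,40) (2.5,30)
edge 0: (2.5,24)→(4,19.5)  cross = 2.5·19.5 − 4·24 = -47.2500; (r_i+r_j)·cross = 6.5·-47.2500 = -307.1250
edge 1: (4,19.5)→(8.5,15.5)  cross = 4·15.5 − 8.5·19.5 = -103.7500; (r_i+r_j)·cross = 12.5·-103.7500 = -1296.8750
edge 2: (8.5,15.5)→(15,19.5)  cross = 8.5·19.5 − 15·15.5 = -66.7500; (r_i+r_j)·cross = 23.5·-66.7500 = -1568.6250
edge 3: (15,19.5)→(19.5,31.5)  cross = 15·31.5 − 19.5·19.5 = 92.2500; (r_i+r_j)·cross = 34.5·92.2500 = 3182.6250
edge 4: (19.5,31.5)→(4.5,40)  cross = 19.5·40 − 4.5·31.5 = 638.2500; (r_i+r_j)·cross = 24·638.2500 = 15318.0000
edge 5: (4.5,40)→(2.5,30)  cross = 4.5·30 − 2.5·40 = 35.0000; (r_i+r_j)·cross = 7·35.0000 = 245.0000
edge 6: (2.5,30)→(2.5,24)  cross = 2.5·24 − 2.5·30 = -15.0000; (r_i+r_j)·cross = 5·-15.0000 = -75.0000
Σcross = 532.7500 → A = |Σcross|/2 = 266.3750 mm²
Σ(r_i+r_j)·cross = 15498.0000 → first moment M = |Σ|/6 = 2583.0000
R_c = M/A = 2583.0000/266.3750 = 9.6969 mm
θ = 296° = 5.166175 rad
V = θ·R_c·A = 5.166175·9.6969·266.3750 = 13344.229 mm³

Volume = 13344.229 mm³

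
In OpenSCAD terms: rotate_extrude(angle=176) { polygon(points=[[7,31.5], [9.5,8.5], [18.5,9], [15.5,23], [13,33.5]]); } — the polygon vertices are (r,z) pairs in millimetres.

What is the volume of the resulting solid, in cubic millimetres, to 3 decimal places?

Profile (r,z), 5 vertices: (7,31.5) (9.5,8.5) (18.5,9) (15.5,23) (13,33.5)
edge 0: (7,31.5)→(9.5,8.5)  cross = 7·8.5 − 9.5·31.5 = -239.7500; (r_i+r_j)·cross = 16.5·-239.7500 = -3955.8750
edge 1: (9.5,8.5)→(18.5,9)  cross = 9.5·9 − 18.5·8.5 = -71.7500; (r_i+r_j)·cross = 28·-71.7500 = -2009.0000
edge 2: (18.5,9)→(15.5,23)  cross = 18.5·23 − 15.5·9 = 286.0000; (r_i+r_j)·cross = 34·286.0000 = 9724.0000
edge 3: (15.5,23)→(13,33.5)  cross = 15.5·33.5 − 13·23 = 220.2500; (r_i+r_j)·cross = 28.5·220.2500 = 6277.1250
edge 4: (13,33.5)→(7,31.5)  cross = 13·31.5 − 7·33.5 = 175.0000; (r_i+r_j)·cross = 20·175.0000 = 3500.0000
Σcross = 369.7500 → A = |Σcross|/2 = 184.8750 mm²
Σ(r_i+r_j)·cross = 13536.2500 → first moment M = |Σ|/6 = 2256.0417
R_c = M/A = 2256.0417/184.8750 = 12.2031 mm
θ = 176° = 3.071779 rad
V = θ·R_c·A = 3.071779·12.2031·184.8750 = 6930.063 mm³

Volume = 6930.063 mm³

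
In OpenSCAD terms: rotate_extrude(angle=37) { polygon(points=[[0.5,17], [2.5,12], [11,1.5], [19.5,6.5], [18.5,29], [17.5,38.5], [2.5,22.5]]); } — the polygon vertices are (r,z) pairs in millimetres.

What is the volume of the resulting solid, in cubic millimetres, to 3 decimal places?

Profile (r,z), 7 vertices: (0.5,17) (2.5,12) (11,1.5) (19.5,6.5) (18.5,29) (17.5,38.5) (2.5,22.5)
edge 0: (0.5,17)→(2.5,12)  cross = 0.5·12 − 2.5·17 = -36.5000; (r_i+r_j)·cross = 3·-36.5000 = -109.5000
edge 1: (2.5,12)→(11,1.5)  cross = 2.5·1.5 − 11·12 = -128.2500; (r_i+r_j)·cross = 13.5·-128.2500 = -1731.3750
edge 2: (11,1.5)→(19.5,6.5)  cross = 11·6.5 − 19.5·1.5 = 42.2500; (r_i+r_j)·cross = 30.5·42.2500 = 1288.6250
edge 3: (19.5,6.5)→(18.5,29)  cross = 19.5·29 − 18.5·6.5 = 445.2500; (r_i+r_j)·cross = 38·445.2500 = 16919.5000
edge 4: (18.5,29)→(17.5,38.5)  cross = 18.5·38.5 − 17.5·29 = 204.7500; (r_i+r_j)·cross = 36·204.7500 = 7371.0000
edge 5: (17.5,38.5)→(2.5,22.5)  cross = 17.5·22.5 − 2.5·38.5 = 297.5000; (r_i+r_j)·cross = 20·297.5000 = 5950.0000
edge 6: (2.5,22.5)→(0.5,17)  cross = 2.5·17 − 0.5·22.5 = 31.2500; (r_i+r_j)·cross = 3·31.2500 = 93.7500
Σcross = 856.2500 → A = |Σcross|/2 = 428.1250 mm²
Σ(r_i+r_j)·cross = 29782.0000 → first moment M = |Σ|/6 = 4963.6667
R_c = M/A = 4963.6667/428.1250 = 11.5940 mm
θ = 37° = 0.645772 rad
V = θ·R_c·A = 0.645772·11.5940·428.1250 = 3205.396 mm³

Volume = 3205.396 mm³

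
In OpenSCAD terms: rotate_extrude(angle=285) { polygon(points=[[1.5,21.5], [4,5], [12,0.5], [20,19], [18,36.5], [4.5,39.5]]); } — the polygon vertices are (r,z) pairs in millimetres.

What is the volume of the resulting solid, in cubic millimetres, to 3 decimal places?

Volume = 27264.459 mm³

Profile (r,z), 6 vertices: (1.5,21.5) (4,5) (12,0.5) (20,19) (18,36.5) (4.5,39.5)
edge 0: (1.5,21.5)→(4,5)  cross = 1.5·5 − 4·21.5 = -78.5000; (r_i+r_j)·cross = 5.5·-78.5000 = -431.7500
edge 1: (4,5)→(12,0.5)  cross = 4·0.5 − 12·5 = -58.0000; (r_i+r_j)·cross = 16·-58.0000 = -928.0000
edge 2: (12,0.5)→(20,19)  cross = 12·19 − 20·0.5 = 218.0000; (r_i+r_j)·cross = 32·218.0000 = 6976.0000
edge 3: (20,19)→(18,36.5)  cross = 20·36.5 − 18·19 = 388.0000; (r_i+r_j)·cross = 38·388.0000 = 14744.0000
edge 4: (18,36.5)→(4.5,39.5)  cross = 18·39.5 − 4.5·36.5 = 546.7500; (r_i+r_j)·cross = 22.5·546.7500 = 12301.8750
edge 5: (4.5,39.5)→(1.5,21.5)  cross = 4.5·21.5 − 1.5·39.5 = 37.5000; (r_i+r_j)·cross = 6·37.5000 = 225.0000
Σcross = 1053.7500 → A = |Σcross|/2 = 526.8750 mm²
Σ(r_i+r_j)·cross = 32887.1250 → first moment M = |Σ|/6 = 5481.1875
R_c = M/A = 5481.1875/526.8750 = 10.4032 mm
θ = 285° = 4.974188 rad
V = θ·R_c·A = 4.974188·10.4032·526.8750 = 27264.459 mm³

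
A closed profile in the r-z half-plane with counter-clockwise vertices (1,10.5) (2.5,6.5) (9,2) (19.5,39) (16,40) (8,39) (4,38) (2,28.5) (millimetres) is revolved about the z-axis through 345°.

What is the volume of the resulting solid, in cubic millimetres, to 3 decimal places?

Volume = 23105.187 mm³

Profile (r,z), 8 vertices: (1,10.5) (2.5,6.5) (9,2) (19.5,39) (16,40) (8,39) (4,38) (2,28.5)
edge 0: (1,10.5)→(2.5,6.5)  cross = 1·6.5 − 2.5·10.5 = -19.7500; (r_i+r_j)·cross = 3.5·-19.7500 = -69.1250
edge 1: (2.5,6.5)→(9,2)  cross = 2.5·2 − 9·6.5 = -53.5000; (r_i+r_j)·cross = 11.5·-53.5000 = -615.2500
edge 2: (9,2)→(19.5,39)  cross = 9·39 − 19.5·2 = 312.0000; (r_i+r_j)·cross = 28.5·312.0000 = 8892.0000
edge 3: (19.5,39)→(16,40)  cross = 19.5·40 − 16·39 = 156.0000; (r_i+r_j)·cross = 35.5·156.0000 = 5538.0000
edge 4: (16,40)→(8,39)  cross = 16·39 − 8·40 = 304.0000; (r_i+r_j)·cross = 24·304.0000 = 7296.0000
edge 5: (8,39)→(4,38)  cross = 8·38 − 4·39 = 148.0000; (r_i+r_j)·cross = 12·148.0000 = 1776.0000
edge 6: (4,38)→(2,28.5)  cross = 4·28.5 − 2·38 = 38.0000; (r_i+r_j)·cross = 6·38.0000 = 228.0000
edge 7: (2,28.5)→(1,10.5)  cross = 2·10.5 − 1·28.5 = -7.5000; (r_i+r_j)·cross = 3·-7.5000 = -22.5000
Σcross = 877.2500 → A = |Σcross|/2 = 438.6250 mm²
Σ(r_i+r_j)·cross = 23023.1250 → first moment M = |Σ|/6 = 3837.1875
R_c = M/A = 3837.1875/438.6250 = 8.7482 mm
θ = 345° = 6.021386 rad
V = θ·R_c·A = 6.021386·8.7482·438.6250 = 23105.187 mm³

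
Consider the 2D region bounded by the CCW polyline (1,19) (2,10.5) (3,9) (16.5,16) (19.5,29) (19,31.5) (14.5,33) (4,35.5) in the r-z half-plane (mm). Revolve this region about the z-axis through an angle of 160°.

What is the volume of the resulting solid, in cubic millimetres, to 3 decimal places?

Profile (r,z), 8 vertices: (1,19) (2,10.5) (3,9) (16.5,16) (19.5,29) (19,31.5) (14.5,33) (4,35.5)
edge 0: (1,19)→(2,10.5)  cross = 1·10.5 − 2·19 = -27.5000; (r_i+r_j)·cross = 3·-27.5000 = -82.5000
edge 1: (2,10.5)→(3,9)  cross = 2·9 − 3·10.5 = -13.5000; (r_i+r_j)·cross = 5·-13.5000 = -67.5000
edge 2: (3,9)→(16.5,16)  cross = 3·16 − 16.5·9 = -100.5000; (r_i+r_j)·cross = 19.5·-100.5000 = -1959.7500
edge 3: (16.5,16)→(19.5,29)  cross = 16.5·29 − 19.5·16 = 166.5000; (r_i+r_j)·cross = 36·166.5000 = 5994.0000
edge 4: (19.5,29)→(19,31.5)  cross = 19.5·31.5 − 19·29 = 63.2500; (r_i+r_j)·cross = 38.5·63.2500 = 2435.1250
edge 5: (19,31.5)→(14.5,33)  cross = 19·33 − 14.5·31.5 = 170.2500; (r_i+r_j)·cross = 33.5·170.2500 = 5703.3750
edge 6: (14.5,33)→(4,35.5)  cross = 14.5·35.5 − 4·33 = 382.7500; (r_i+r_j)·cross = 18.5·382.7500 = 7080.8750
edge 7: (4,35.5)→(1,19)  cross = 4·19 − 1·35.5 = 40.5000; (r_i+r_j)·cross = 5·40.5000 = 202.5000
Σcross = 681.7500 → A = |Σcross|/2 = 340.8750 mm²
Σ(r_i+r_j)·cross = 19306.1250 → first moment M = |Σ|/6 = 3217.6875
R_c = M/A = 3217.6875/340.8750 = 9.4395 mm
θ = 160° = 2.792527 rad
V = θ·R_c·A = 2.792527·9.4395·340.8750 = 8985.479 mm³

Volume = 8985.479 mm³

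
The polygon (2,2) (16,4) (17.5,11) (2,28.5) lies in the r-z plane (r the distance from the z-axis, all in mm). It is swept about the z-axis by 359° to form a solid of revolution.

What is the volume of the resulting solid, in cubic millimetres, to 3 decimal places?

Profile (r,z), 4 vertices: (2,2) (16,4) (17.5,11) (2,28.5)
edge 0: (2,2)→(16,4)  cross = 2·4 − 16·2 = -24.0000; (r_i+r_j)·cross = 18·-24.0000 = -432.0000
edge 1: (16,4)→(17.5,11)  cross = 16·11 − 17.5·4 = 106.0000; (r_i+r_j)·cross = 33.5·106.0000 = 3551.0000
edge 2: (17.5,11)→(2,28.5)  cross = 17.5·28.5 − 2·11 = 476.7500; (r_i+r_j)·cross = 19.5·476.7500 = 9296.6250
edge 3: (2,28.5)→(2,2)  cross = 2·2 − 2·28.5 = -53.0000; (r_i+r_j)·cross = 4·-53.0000 = -212.0000
Σcross = 505.7500 → A = |Σcross|/2 = 252.8750 mm²
Σ(r_i+r_j)·cross = 12203.6250 → first moment M = |Σ|/6 = 2033.9375
R_c = M/A = 2033.9375/252.8750 = 8.0433 mm
θ = 359° = 6.265732 rad
V = θ·R_c·A = 6.265732·8.0433·252.8750 = 12744.107 mm³

Volume = 12744.107 mm³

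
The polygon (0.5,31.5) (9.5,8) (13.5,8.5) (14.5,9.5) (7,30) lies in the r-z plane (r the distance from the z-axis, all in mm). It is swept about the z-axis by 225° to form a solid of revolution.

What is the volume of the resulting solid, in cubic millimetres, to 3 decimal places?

Volume = 3943.190 mm³

Profile (r,z), 5 vertices: (0.5,31.5) (9.5,8) (13.5,8.5) (14.5,9.5) (7,30)
edge 0: (0.5,31.5)→(9.5,8)  cross = 0.5·8 − 9.5·31.5 = -295.2500; (r_i+r_j)·cross = 10·-295.2500 = -2952.5000
edge 1: (9.5,8)→(13.5,8.5)  cross = 9.5·8.5 − 13.5·8 = -27.2500; (r_i+r_j)·cross = 23·-27.2500 = -626.7500
edge 2: (13.5,8.5)→(14.5,9.5)  cross = 13.5·9.5 − 14.5·8.5 = 5.0000; (r_i+r_j)·cross = 28·5.0000 = 140.0000
edge 3: (14.5,9.5)→(7,30)  cross = 14.5·30 − 7·9.5 = 368.5000; (r_i+r_j)·cross = 21.5·368.5000 = 7922.7500
edge 4: (7,30)→(0.5,31.5)  cross = 7·31.5 − 0.5·30 = 205.5000; (r_i+r_j)·cross = 7.5·205.5000 = 1541.2500
Σcross = 256.5000 → A = |Σcross|/2 = 128.2500 mm²
Σ(r_i+r_j)·cross = 6024.7500 → first moment M = |Σ|/6 = 1004.1250
R_c = M/A = 1004.1250/128.2500 = 7.8294 mm
θ = 225° = 3.926991 rad
V = θ·R_c·A = 3.926991·7.8294·128.2500 = 3943.190 mm³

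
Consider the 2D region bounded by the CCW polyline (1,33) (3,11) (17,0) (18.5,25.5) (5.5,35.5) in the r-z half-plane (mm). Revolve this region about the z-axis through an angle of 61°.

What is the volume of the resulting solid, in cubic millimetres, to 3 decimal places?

Profile (r,z), 5 vertices: (1,33) (3,11) (17,0) (18.5,25.5) (5.5,35.5)
edge 0: (1,33)→(3,11)  cross = 1·11 − 3·33 = -88.0000; (r_i+r_j)·cross = 4·-88.0000 = -352.0000
edge 1: (3,11)→(17,0)  cross = 3·0 − 17·11 = -187.0000; (r_i+r_j)·cross = 20·-187.0000 = -3740.0000
edge 2: (17,0)→(18.5,25.5)  cross = 17·25.5 − 18.5·0 = 433.5000; (r_i+r_j)·cross = 35.5·433.5000 = 15389.2500
edge 3: (18.5,25.5)→(5.5,35.5)  cross = 18.5·35.5 − 5.5·25.5 = 516.5000; (r_i+r_j)·cross = 24·516.5000 = 12396.0000
edge 4: (5.5,35.5)→(1,33)  cross = 5.5·33 − 1·35.5 = 146.0000; (r_i+r_j)·cross = 6.5·146.0000 = 949.0000
Σcross = 821.0000 → A = |Σcross|/2 = 410.5000 mm²
Σ(r_i+r_j)·cross = 24642.2500 → first moment M = |Σ|/6 = 4107.0417
R_c = M/A = 4107.0417/410.5000 = 10.0050 mm
θ = 61° = 1.064651 rad
V = θ·R_c·A = 1.064651·10.0050·410.5000 = 4372.565 mm³

Volume = 4372.565 mm³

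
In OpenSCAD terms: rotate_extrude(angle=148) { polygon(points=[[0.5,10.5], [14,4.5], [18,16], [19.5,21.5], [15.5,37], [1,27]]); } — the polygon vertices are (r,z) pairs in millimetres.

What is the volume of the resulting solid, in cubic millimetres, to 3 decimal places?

Volume = 10835.459 mm³

Profile (r,z), 6 vertices: (0.5,10.5) (14,4.5) (18,16) (19.5,21.5) (15.5,37) (1,27)
edge 0: (0.5,10.5)→(14,4.5)  cross = 0.5·4.5 − 14·10.5 = -144.7500; (r_i+r_j)·cross = 14.5·-144.7500 = -2098.8750
edge 1: (14,4.5)→(18,16)  cross = 14·16 − 18·4.5 = 143.0000; (r_i+r_j)·cross = 32·143.0000 = 4576.0000
edge 2: (18,16)→(19.5,21.5)  cross = 18·21.5 − 19.5·16 = 75.0000; (r_i+r_j)·cross = 37.5·75.0000 = 2812.5000
edge 3: (19.5,21.5)→(15.5,37)  cross = 19.5·37 − 15.5·21.5 = 388.2500; (r_i+r_j)·cross = 35·388.2500 = 13588.7500
edge 4: (15.5,37)→(1,27)  cross = 15.5·27 − 1·37 = 381.5000; (r_i+r_j)·cross = 16.5·381.5000 = 6294.7500
edge 5: (1,27)→(0.5,10.5)  cross = 1·10.5 − 0.5·27 = -3.0000; (r_i+r_j)·cross = 1.5·-3.0000 = -4.5000
Σcross = 840.0000 → A = |Σcross|/2 = 420.0000 mm²
Σ(r_i+r_j)·cross = 25168.6250 → first moment M = |Σ|/6 = 4194.7708
R_c = M/A = 4194.7708/420.0000 = 9.9875 mm
θ = 148° = 2.583087 rad
V = θ·R_c·A = 2.583087·9.9875·420.0000 = 10835.459 mm³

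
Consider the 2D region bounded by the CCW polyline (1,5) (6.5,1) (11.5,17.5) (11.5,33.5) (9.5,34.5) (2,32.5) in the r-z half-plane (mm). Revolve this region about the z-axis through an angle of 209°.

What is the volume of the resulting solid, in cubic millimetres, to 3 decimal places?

Volume = 6185.576 mm³

Profile (r,z), 6 vertices: (1,5) (6.5,1) (11.5,17.5) (11.5,33.5) (9.5,34.5) (2,32.5)
edge 0: (1,5)→(6.5,1)  cross = 1·1 − 6.5·5 = -31.5000; (r_i+r_j)·cross = 7.5·-31.5000 = -236.2500
edge 1: (6.5,1)→(11.5,17.5)  cross = 6.5·17.5 − 11.5·1 = 102.2500; (r_i+r_j)·cross = 18·102.2500 = 1840.5000
edge 2: (11.5,17.5)→(11.5,33.5)  cross = 11.5·33.5 − 11.5·17.5 = 184.0000; (r_i+r_j)·cross = 23·184.0000 = 4232.0000
edge 3: (11.5,33.5)→(9.5,34.5)  cross = 11.5·34.5 − 9.5·33.5 = 78.5000; (r_i+r_j)·cross = 21·78.5000 = 1648.5000
edge 4: (9.5,34.5)→(2,32.5)  cross = 9.5·32.5 − 2·34.5 = 239.7500; (r_i+r_j)·cross = 11.5·239.7500 = 2757.1250
edge 5: (2,32.5)→(1,5)  cross = 2·5 − 1·32.5 = -22.5000; (r_i+r_j)·cross = 3·-22.5000 = -67.5000
Σcross = 550.5000 → A = |Σcross|/2 = 275.2500 mm²
Σ(r_i+r_j)·cross = 10174.3750 → first moment M = |Σ|/6 = 1695.7292
R_c = M/A = 1695.7292/275.2500 = 6.1607 mm
θ = 209° = 3.647738 rad
V = θ·R_c·A = 3.647738·6.1607·275.2500 = 6185.576 mm³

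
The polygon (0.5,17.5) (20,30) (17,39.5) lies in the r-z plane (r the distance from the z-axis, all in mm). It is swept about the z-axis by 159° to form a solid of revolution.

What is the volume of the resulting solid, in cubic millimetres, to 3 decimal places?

Profile (r,z), 3 vertices: (0.5,17.5) (20,30) (17,39.5)
edge 0: (0.5,17.5)→(20,30)  cross = 0.5·30 − 20·17.5 = -335.0000; (r_i+r_j)·cross = 20.5·-335.0000 = -6867.5000
edge 1: (20,30)→(17,39.5)  cross = 20·39.5 − 17·30 = 280.0000; (r_i+r_j)·cross = 37·280.0000 = 10360.0000
edge 2: (17,39.5)→(0.5,17.5)  cross = 17·17.5 − 0.5·39.5 = 277.7500; (r_i+r_j)·cross = 17.5·277.7500 = 4860.6250
Σcross = 222.7500 → A = |Σcross|/2 = 111.3750 mm²
Σ(r_i+r_j)·cross = 8353.1250 → first moment M = |Σ|/6 = 1392.1875
R_c = M/A = 1392.1875/111.3750 = 12.5000 mm
θ = 159° = 2.775074 rad
V = θ·R_c·A = 2.775074·12.5000·111.3750 = 3863.423 mm³

Volume = 3863.423 mm³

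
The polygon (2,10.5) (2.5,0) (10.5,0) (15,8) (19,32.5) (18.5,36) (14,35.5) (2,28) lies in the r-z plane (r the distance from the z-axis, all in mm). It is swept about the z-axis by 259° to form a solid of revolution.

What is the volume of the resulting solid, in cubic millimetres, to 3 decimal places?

Volume = 19960.874 mm³

Profile (r,z), 8 vertices: (2,10.5) (2.5,0) (10.5,0) (15,8) (19,32.5) (18.5,36) (14,35.5) (2,28)
edge 0: (2,10.5)→(2.5,0)  cross = 2·0 − 2.5·10.5 = -26.2500; (r_i+r_j)·cross = 4.5·-26.2500 = -118.1250
edge 1: (2.5,0)→(10.5,0)  cross = 2.5·0 − 10.5·0 = 0.0000; (r_i+r_j)·cross = 13·0.0000 = 0.0000
edge 2: (10.5,0)→(15,8)  cross = 10.5·8 − 15·0 = 84.0000; (r_i+r_j)·cross = 25.5·84.0000 = 2142.0000
edge 3: (15,8)→(19,32.5)  cross = 15·32.5 − 19·8 = 335.5000; (r_i+r_j)·cross = 34·335.5000 = 11407.0000
edge 4: (19,32.5)→(18.5,36)  cross = 19·36 − 18.5·32.5 = 82.7500; (r_i+r_j)·cross = 37.5·82.7500 = 3103.1250
edge 5: (18.5,36)→(14,35.5)  cross = 18.5·35.5 − 14·36 = 152.7500; (r_i+r_j)·cross = 32.5·152.7500 = 4964.3750
edge 6: (14,35.5)→(2,28)  cross = 14·28 − 2·35.5 = 321.0000; (r_i+r_j)·cross = 16·321.0000 = 5136.0000
edge 7: (2,28)→(2,10.5)  cross = 2·10.5 − 2·28 = -35.0000; (r_i+r_j)·cross = 4·-35.0000 = -140.0000
Σcross = 914.7500 → A = |Σcross|/2 = 457.3750 mm²
Σ(r_i+r_j)·cross = 26494.3750 → first moment M = |Σ|/6 = 4415.7292
R_c = M/A = 4415.7292/457.3750 = 9.6545 mm
θ = 259° = 4.520403 rad
V = θ·R_c·A = 4.520403·9.6545·457.3750 = 19960.874 mm³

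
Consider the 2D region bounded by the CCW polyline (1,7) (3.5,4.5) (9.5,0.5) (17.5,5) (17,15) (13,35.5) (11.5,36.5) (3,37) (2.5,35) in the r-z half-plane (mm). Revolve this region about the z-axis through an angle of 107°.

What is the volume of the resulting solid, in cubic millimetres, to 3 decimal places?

Volume = 7785.812 mm³

Profile (r,z), 9 vertices: (1,7) (3.5,4.5) (9.5,0.5) (17.5,5) (17,15) (13,35.5) (11.5,36.5) (3,37) (2.5,35)
edge 0: (1,7)→(3.5,4.5)  cross = 1·4.5 − 3.5·7 = -20.0000; (r_i+r_j)·cross = 4.5·-20.0000 = -90.0000
edge 1: (3.5,4.5)→(9.5,0.5)  cross = 3.5·0.5 − 9.5·4.5 = -41.0000; (r_i+r_j)·cross = 13·-41.0000 = -533.0000
edge 2: (9.5,0.5)→(17.5,5)  cross = 9.5·5 − 17.5·0.5 = 38.7500; (r_i+r_j)·cross = 27·38.7500 = 1046.2500
edge 3: (17.5,5)→(17,15)  cross = 17.5·15 − 17·5 = 177.5000; (r_i+r_j)·cross = 34.5·177.5000 = 6123.7500
edge 4: (17,15)→(13,35.5)  cross = 17·35.5 − 13·15 = 408.5000; (r_i+r_j)·cross = 30·408.5000 = 12255.0000
edge 5: (13,35.5)→(11.5,36.5)  cross = 13·36.5 − 11.5·35.5 = 66.2500; (r_i+r_j)·cross = 24.5·66.2500 = 1623.1250
edge 6: (11.5,36.5)→(3,37)  cross = 11.5·37 − 3·36.5 = 316.0000; (r_i+r_j)·cross = 14.5·316.0000 = 4582.0000
edge 7: (3,37)→(2.5,35)  cross = 3·35 − 2.5·37 = 12.5000; (r_i+r_j)·cross = 5.5·12.5000 = 68.7500
edge 8: (2.5,35)→(1,7)  cross = 2.5·7 − 1·35 = -17.5000; (r_i+r_j)·cross = 3.5·-17.5000 = -61.2500
Σcross = 941.0000 → A = |Σcross|/2 = 470.5000 mm²
Σ(r_i+r_j)·cross = 25014.6250 → first moment M = |Σ|/6 = 4169.1042
R_c = M/A = 4169.1042/470.5000 = 8.8610 mm
θ = 107° = 1.867502 rad
V = θ·R_c·A = 1.867502·8.8610·470.5000 = 7785.812 mm³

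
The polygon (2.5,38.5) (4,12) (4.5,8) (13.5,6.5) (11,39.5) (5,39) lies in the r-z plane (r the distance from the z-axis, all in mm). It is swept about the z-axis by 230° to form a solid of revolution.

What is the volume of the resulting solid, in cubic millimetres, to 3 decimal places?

Volume = 8910.898 mm³

Profile (r,z), 6 vertices: (2.5,38.5) (4,12) (4.5,8) (13.5,6.5) (11,39.5) (5,39)
edge 0: (2.5,38.5)→(4,12)  cross = 2.5·12 − 4·38.5 = -124.0000; (r_i+r_j)·cross = 6.5·-124.0000 = -806.0000
edge 1: (4,12)→(4.5,8)  cross = 4·8 − 4.5·12 = -22.0000; (r_i+r_j)·cross = 8.5·-22.0000 = -187.0000
edge 2: (4.5,8)→(13.5,6.5)  cross = 4.5·6.5 − 13.5·8 = -78.7500; (r_i+r_j)·cross = 18·-78.7500 = -1417.5000
edge 3: (13.5,6.5)→(11,39.5)  cross = 13.5·39.5 − 11·6.5 = 461.7500; (r_i+r_j)·cross = 24.5·461.7500 = 11312.8750
edge 4: (11,39.5)→(5,39)  cross = 11·39 − 5·39.5 = 231.5000; (r_i+r_j)·cross = 16·231.5000 = 3704.0000
edge 5: (5,39)→(2.5,38.5)  cross = 5·38.5 − 2.5·39 = 95.0000; (r_i+r_j)·cross = 7.5·95.0000 = 712.5000
Σcross = 563.5000 → A = |Σcross|/2 = 281.7500 mm²
Σ(r_i+r_j)·cross = 13318.8750 → first moment M = |Σ|/6 = 2219.8125
R_c = M/A = 2219.8125/281.7500 = 7.8787 mm
θ = 230° = 4.014257 rad
V = θ·R_c·A = 4.014257·7.8787·281.7500 = 8910.898 mm³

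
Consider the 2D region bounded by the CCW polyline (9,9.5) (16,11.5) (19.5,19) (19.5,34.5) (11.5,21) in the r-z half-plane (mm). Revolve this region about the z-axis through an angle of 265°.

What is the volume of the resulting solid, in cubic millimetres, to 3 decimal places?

Volume = 9378.785 mm³

Profile (r,z), 5 vertices: (9,9.5) (16,11.5) (19.5,19) (19.5,34.5) (11.5,21)
edge 0: (9,9.5)→(16,11.5)  cross = 9·11.5 − 16·9.5 = -48.5000; (r_i+r_j)·cross = 25·-48.5000 = -1212.5000
edge 1: (16,11.5)→(19.5,19)  cross = 16·19 − 19.5·11.5 = 79.7500; (r_i+r_j)·cross = 35.5·79.7500 = 2831.1250
edge 2: (19.5,19)→(19.5,34.5)  cross = 19.5·34.5 − 19.5·19 = 302.2500; (r_i+r_j)·cross = 39·302.2500 = 11787.7500
edge 3: (19.5,34.5)→(11.5,21)  cross = 19.5·21 − 11.5·34.5 = 12.7500; (r_i+r_j)·cross = 31·12.7500 = 395.2500
edge 4: (11.5,21)→(9,9.5)  cross = 11.5·9.5 − 9·21 = -79.7500; (r_i+r_j)·cross = 20.5·-79.7500 = -1634.8750
Σcross = 266.5000 → A = |Σcross|/2 = 133.2500 mm²
Σ(r_i+r_j)·cross = 12166.7500 → first moment M = |Σ|/6 = 2027.7917
R_c = M/A = 2027.7917/133.2500 = 15.2179 mm
θ = 265° = 4.625123 rad
V = θ·R_c·A = 4.625123·15.2179·133.2500 = 9378.785 mm³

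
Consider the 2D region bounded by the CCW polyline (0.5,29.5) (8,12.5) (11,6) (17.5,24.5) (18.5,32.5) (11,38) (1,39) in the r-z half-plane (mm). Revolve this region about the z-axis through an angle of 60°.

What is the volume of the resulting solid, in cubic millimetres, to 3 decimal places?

Profile (r,z), 7 vertices: (0.5,29.5) (8,12.5) (11,6) (17.5,24.5) (18.5,32.5) (11,38) (1,39)
edge 0: (0.5,29.5)→(8,12.5)  cross = 0.5·12.5 − 8·29.5 = -229.7500; (r_i+r_j)·cross = 8.5·-229.7500 = -1952.8750
edge 1: (8,12.5)→(11,6)  cross = 8·6 − 11·12.5 = -89.5000; (r_i+r_j)·cross = 19·-89.5000 = -1700.5000
edge 2: (11,6)→(17.5,24.5)  cross = 11·24.5 − 17.5·6 = 164.5000; (r_i+r_j)·cross = 28.5·164.5000 = 4688.2500
edge 3: (17.5,24.5)→(18.5,32.5)  cross = 17.5·32.5 − 18.5·24.5 = 115.5000; (r_i+r_j)·cross = 36·115.5000 = 4158.0000
edge 4: (18.5,32.5)→(11,38)  cross = 18.5·38 − 11·32.5 = 345.5000; (r_i+r_j)·cross = 29.5·345.5000 = 10192.2500
edge 5: (11,38)→(1,39)  cross = 11·39 − 1·38 = 391.0000; (r_i+r_j)·cross = 12·391.0000 = 4692.0000
edge 6: (1,39)→(0.5,29.5)  cross = 1·29.5 − 0.5·39 = 10.0000; (r_i+r_j)·cross = 1.5·10.0000 = 15.0000
Σcross = 707.2500 → A = |Σcross|/2 = 353.6250 mm²
Σ(r_i+r_j)·cross = 20092.1250 → first moment M = |Σ|/6 = 3348.6875
R_c = M/A = 3348.6875/353.6250 = 9.4696 mm
θ = 60° = 1.047198 rad
V = θ·R_c·A = 1.047198·9.4696·353.6250 = 3506.737 mm³

Volume = 3506.737 mm³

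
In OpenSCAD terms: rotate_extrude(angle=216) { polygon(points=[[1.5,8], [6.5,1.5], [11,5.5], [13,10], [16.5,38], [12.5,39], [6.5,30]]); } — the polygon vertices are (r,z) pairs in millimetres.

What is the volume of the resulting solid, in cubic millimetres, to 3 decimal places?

Volume = 11196.244 mm³

Profile (r,z), 7 vertices: (1.5,8) (6.5,1.5) (11,5.5) (13,10) (16.5,38) (12.5,39) (6.5,30)
edge 0: (1.5,8)→(6.5,1.5)  cross = 1.5·1.5 − 6.5·8 = -49.7500; (r_i+r_j)·cross = 8·-49.7500 = -398.0000
edge 1: (6.5,1.5)→(11,5.5)  cross = 6.5·5.5 − 11·1.5 = 19.2500; (r_i+r_j)·cross = 17.5·19.2500 = 336.8750
edge 2: (11,5.5)→(13,10)  cross = 11·10 − 13·5.5 = 38.5000; (r_i+r_j)·cross = 24·38.5000 = 924.0000
edge 3: (13,10)→(16.5,38)  cross = 13·38 − 16.5·10 = 329.0000; (r_i+r_j)·cross = 29.5·329.0000 = 9705.5000
edge 4: (16.5,38)→(12.5,39)  cross = 16.5·39 − 12.5·38 = 168.5000; (r_i+r_j)·cross = 29·168.5000 = 4886.5000
edge 5: (12.5,39)→(6.5,30)  cross = 12.5·30 − 6.5·39 = 121.5000; (r_i+r_j)·cross = 19·121.5000 = 2308.5000
edge 6: (6.5,30)→(1.5,8)  cross = 6.5·8 − 1.5·30 = 7.0000; (r_i+r_j)·cross = 8·7.0000 = 56.0000
Σcross = 634.0000 → A = |Σcross|/2 = 317.0000 mm²
Σ(r_i+r_j)·cross = 17819.3750 → first moment M = |Σ|/6 = 2969.8958
R_c = M/A = 2969.8958/317.0000 = 9.3688 mm
θ = 216° = 3.769911 rad
V = θ·R_c·A = 3.769911·9.3688·317.0000 = 11196.244 mm³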